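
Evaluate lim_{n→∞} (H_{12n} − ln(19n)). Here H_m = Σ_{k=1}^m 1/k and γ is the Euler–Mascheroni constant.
lim = ln(12/19) + γ

By Euler-Maclaurin, H_m = ln m + γ + O(1/m). So
  H_{12n} − ln(19n) = ln(12n) + γ − ln(19n) + O(1/n)
                       = ln(12/19) + γ + O(1/n).
Hence the limit is ln(12/19) + γ.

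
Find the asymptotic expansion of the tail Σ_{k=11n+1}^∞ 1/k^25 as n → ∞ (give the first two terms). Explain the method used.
Σ_{k>11n} 1/k^25 = 1/(24 · (11n)^24) − 1/(2 · (11n)^25) + O(1/(11n)^26)

Compare to the integral: ∫_{11n}^∞ x^(−25) dx = [−x^(−24)/24]_{11n}^∞ = 1/((25−1)·(11n)^24). The Euler-Maclaurin correction adds −f(11n)/2 = −1/(2·(11n)^25). Euler-Maclaurin then gives
  Σ_{k>11n} 1/k^25 = ∫_{11n}^∞ dx/x^25 − 1/(2·(11n)^25) + O(1/(11n)^26).
(Equivalently this is ζ(25) − Σ_{k≤11n} 1/k^25.)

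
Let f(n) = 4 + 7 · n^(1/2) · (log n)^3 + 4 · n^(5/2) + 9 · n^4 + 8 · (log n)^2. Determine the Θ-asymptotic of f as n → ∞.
f(n) ∈ Θ(n^4)

Compare the terms by growth order. For large n, n^a · (log n)^b dominates n^a' · (log n)^b' iff a > a', or (a = a' and b > b'). Ranking the 5 terms shows the dominant one is 9 · n^4. Hence f(n) ∈ Θ(n^4).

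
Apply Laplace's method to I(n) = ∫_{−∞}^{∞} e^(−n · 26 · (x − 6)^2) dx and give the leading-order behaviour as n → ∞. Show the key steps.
I(n) = sqrt(π/(26n))

Here φ(x) = 26 · (x − 6)^2 has its unique minimum at x* = 6 with φ(x*) = 0 and φ''(x*) = 52. Laplace's method gives
  I(n) ~ e^(−n φ(x*)) · sqrt(2π / (n · φ''(x*))) = sqrt(2π / (52n)) = sqrt(π/(26n)).
This is exact: substituting u = (x − 6)·sqrt(26n) gives I(n) = (1/sqrt(26n)) ∫_{−∞}^{∞} e^(−u^2) du = sqrt(π/(26n)).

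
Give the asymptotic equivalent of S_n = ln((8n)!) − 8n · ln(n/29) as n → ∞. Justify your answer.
S_n ~ 8n · (ln 232 − 1) + O(ln n)

Stirling: ln((8n)!) = 8n ln(8n) − 8n + O(ln n).
  S_n = 8n ln(8n) − 8n − 8n ln(n/29) + O(ln n)
      = 8n ln(8n) − 8n ln n + 8n ln 29 − 8n + O(ln n)
      = 8n ln 8 + 8n ln 29 − 8n + O(ln n)
      = 8n (ln 232 − 1) + O(ln n).
Numerically ln(232) − 1 ≈ 4.4467.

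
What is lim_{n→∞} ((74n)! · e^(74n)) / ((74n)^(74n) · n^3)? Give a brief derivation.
lim = 0

Stirling: (74n)! ~ sqrt(2π·74n) · (74n/e)^(74n). Hence
  (74n)! · e^(74n) / (74n)^(74n) ~ sqrt(2π·74n).
Dividing by n^3: sqrt(2π·74n) / n^3 = sqrt(2π·74) · n^((1−6)/2), so the expression behaves like sqrt(2π·74) · n^((1−6)/2) → 0.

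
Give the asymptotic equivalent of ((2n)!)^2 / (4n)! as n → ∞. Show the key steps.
((2n)!)^2/(4n)! ~ ((2π·2n)^(1/2) / sqrt(2)) · 2^(−2·2n)  →  0

Write N = 2n. Stirling: N! ~ sqrt(2π N)(N/e)^N and (2N)! ~ sqrt(2π·2N)·(2N/e)^(2N).
  (N!)^2/(2N)! ~ (2π N)^(2/2) (N/e)^(2N) / [sqrt(2π·2N) (2N/e)^(2N)]
     = (2π N)^(2/2) / sqrt(2π·2N) · (N/(2N))^(2N)
     = (2π N)^((2−1)/2) / sqrt(2) · 2^(−2N).
Since 2^2 > 1, the factor 2^(−2N) decays exponentially, so the ratio → 0. Substituting N = 2n gives the stated form.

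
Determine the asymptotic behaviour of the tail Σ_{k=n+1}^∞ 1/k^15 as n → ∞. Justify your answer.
Σ_{k>n} 1/k^15 ~ 1/(14 · n^14)

Compare to the integral: ∫_{n}^∞ x^(−15) dx = [−x^(−14)/14]_{n}^∞ = 1/((15−1)·n^14). Euler-Maclaurin then gives
  Σ_{k>n} 1/k^15 = ∫_{n}^∞ dx/x^15 − 1/(2·n^15) + O(1/n^16).
(Equivalently this is ζ(15) − Σ_{k≤n} 1/k^15.)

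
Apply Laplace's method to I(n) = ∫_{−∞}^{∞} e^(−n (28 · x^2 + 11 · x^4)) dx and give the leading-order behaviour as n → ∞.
I(n) ~ sqrt(π/(28n))

φ(x) = 28 · x^2 + 11 · x^4 has its unique global minimum at x* = 0 (since φ'(x) = 56x + 44x^3 = 0 only at x = 0 for real x with both coefficients positive, and φ → ∞ as |x| → ∞). At x* = 0, φ(0) = 0 and φ''(0) = 56. Laplace's method then gives
  I(n) ~ sqrt(2π / (n · φ''(0))) · e^(−n φ(0)) = sqrt(2π / (56n)) = sqrt(π/(28n)).
The 11 · x^4 term contributes only at subleading order (an O(1/n) relative correction).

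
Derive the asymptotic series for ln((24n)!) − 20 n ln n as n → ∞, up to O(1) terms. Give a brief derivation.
ln((24n)!) − 20 n ln n = 4 n ln n + 24(ln 24 − 1) n + (1/2) ln(2π·24n) + O(1/n)

Stirling: ln((24n)!) = 24n ln(24n) − 24n + (1/2) ln(2π·24n) + O(1/n).
Expand 24n ln(24n) = 24n (ln n + ln 24) = 24n ln n + 24n ln 24.
Subtract 20n ln n: leading term is (24 − 20) n ln n = 4 n ln n. The next term is 24n ln 24 − 24n = 24(ln 24 − 1) n. Then the (1/2) ln(2π·24n) correction.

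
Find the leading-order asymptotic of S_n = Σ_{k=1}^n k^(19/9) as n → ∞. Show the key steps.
S_n ~ (9/28) · n^(28/9)

Integral comparison: Σ_{k=1}^n k^(19/9) = ∫_0^n x^(19/9) dx + O(n^(19/9)). The integral is n^(1 + 19/9) / (1 + 19/9) = n^((19+9)/9) / ((19+9)/9) = (9/28) · n^(28/9).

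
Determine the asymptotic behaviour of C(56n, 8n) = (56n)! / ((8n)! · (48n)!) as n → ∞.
C(56n, 8n) ~ (823543/46656)^(8n) · sqrt(7/(12π·8n))

Write N = 8n. Apply Stirling to each factorial:
  (7N)! ~ sqrt(2π·7N) · (7N/e)^(7N),
  N! ~ sqrt(2π N) · (N/e)^N,
  (6N)! ~ sqrt(2π·6N) · (6N/e)^(6N).
The exponential factors combine to (7N)^(7N) / (N^N · (6N)^(6N)) = 7^(7N)/6^(6N) = (7^7/6^6)^N = (823543/46656)^N.
The square-root prefactors combine to sqrt(2π·7N) / (sqrt(2π N)·sqrt(2π·6N)) = sqrt(7 / (2π·6·N)) = sqrt(7/(12π·8n)).
Substituting N = 8n: C(56n, 8n) ~ (823543/46656)^(8n) · sqrt(7/(12π·8n)).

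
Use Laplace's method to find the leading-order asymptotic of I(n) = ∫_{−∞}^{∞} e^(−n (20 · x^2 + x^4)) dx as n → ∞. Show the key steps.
I(n) ~ sqrt(π/(20n))

φ(x) = 20 · x^2 + x^4 has its unique global minimum at x* = 0 (since φ'(x) = 40x + 4x^3 = 0 only at x = 0 for real x with both coefficients positive, and φ → ∞ as |x| → ∞). At x* = 0, φ(0) = 0 and φ''(0) = 40. Laplace's method then gives
  I(n) ~ sqrt(2π / (n · φ''(0))) · e^(−n φ(0)) = sqrt(2π / (40n)) = sqrt(π/(20n)).
The x^4 term contributes only at subleading order (an O(1/n) relative correction).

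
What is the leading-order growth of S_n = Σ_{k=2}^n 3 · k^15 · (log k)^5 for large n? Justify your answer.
S_n ~ 3 · n^16 · (log n)^5 / 16

By integral comparison, S_n = ∫_1^n 3 · x^15 · (log x)^5 dx + O(n^15 · (log n)^5). For the integral, the leading term of ∫_1^n x^15 (log x)^5 dx is n^16/16 · (log n)^5 (by repeated integration by parts; each step lowers the log-exponent and produces a relatively O(1/log n) correction). Hence S_n ~ 3 · n^16 · (log n)^5 / 16.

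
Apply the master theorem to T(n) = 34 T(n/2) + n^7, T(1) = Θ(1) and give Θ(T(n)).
T(n) = Θ(n^7)

log_2 34 ≈ 5.087. f(n) = n^7 dominates n^(log_2 34) since 7 > 5.087, and the regularity condition a·f(n/b) = 34·(n/2)^7 = (34/128)·n^7 ≤ c·f(n) holds with c = 34/128 ≈ 0.266 < 1. So this is Case 3: T(n) = Θ(f(n)) = Θ(n^7).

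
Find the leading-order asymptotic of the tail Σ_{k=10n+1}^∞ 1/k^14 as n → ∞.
Σ_{k>10n} 1/k^14 ~ 1/(13 · (10n)^13)

Compare to the integral: ∫_{10n}^∞ x^(−14) dx = [−x^(−13)/13]_{10n}^∞ = 1/((14−1)·(10n)^13). Euler-Maclaurin then gives
  Σ_{k>10n} 1/k^14 = ∫_{10n}^∞ dx/x^14 − 1/(2·(10n)^14) + O(1/(10n)^15).
(Equivalently this is ζ(14) − Σ_{k≤10n} 1/k^14.)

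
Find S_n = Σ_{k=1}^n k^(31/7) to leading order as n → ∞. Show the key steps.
S_n ~ (7/38) · n^(38/7)

Integral comparison: Σ_{k=1}^n k^(31/7) = ∫_0^n x^(31/7) dx + O(n^(31/7)). The integral is n^(1 + 31/7) / (1 + 31/7) = n^((31+7)/7) / ((31+7)/7) = (7/38) · n^(38/7).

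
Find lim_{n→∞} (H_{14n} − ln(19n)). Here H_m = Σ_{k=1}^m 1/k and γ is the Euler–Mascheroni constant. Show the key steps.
lim = ln(14/19) + γ

By Euler-Maclaurin, H_m = ln m + γ + O(1/m). So
  H_{14n} − ln(19n) = ln(14n) + γ − ln(19n) + O(1/n)
                       = ln(14/19) + γ + O(1/n).
Hence the limit is ln(14/19) + γ.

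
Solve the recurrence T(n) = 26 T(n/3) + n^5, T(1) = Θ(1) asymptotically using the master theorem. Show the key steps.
T(n) = Θ(n^5)

log_3 26 ≈ 2.966. f(n) = n^5 dominates n^(log_3 26) since 5 > 2.966, and the regularity condition a·f(n/b) = 26·(n/3)^5 = (26/243)·n^5 ≤ c·f(n) holds with c = 26/243 ≈ 0.107 < 1. So this is Case 3: T(n) = Θ(f(n)) = Θ(n^5).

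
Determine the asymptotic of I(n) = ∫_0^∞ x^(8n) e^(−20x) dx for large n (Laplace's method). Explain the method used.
I(n) ~ (sqrt(2π·8n) / 20) · (8n/(20e))^(8n)

Write the integrand as exp(8n ln x − 20x) and set f(x) = 8n ln x − 20x. Then f'(x) = 8n/x − 20 = 0 at x* = 8n/20, and f''(x*) = −8n/x*^2 = −20^2/(8n). Laplace's method (interior maximum) gives
  I(n) ~ e^(f(x*)) · sqrt(2π / |f''(x*)|)
        = exp(8n ln(8n/20) − 8n) · sqrt(2π · 8n / 20^2)
        = (8n/20)^(8n) e^(−8n) · sqrt(2π·8n) / 20
        = (sqrt(2π·8n) / 20) · (8n/(20e))^(8n).
This matches Γ(8n+1)/20^(8n+1) with Stirling applied to Γ.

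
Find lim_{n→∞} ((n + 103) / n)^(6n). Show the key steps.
lim = e^618

Rewrite as (1 + 103/n)^(6n). By the standard limit (1 + x/n)^n → e^x, we have (1 + 103/n)^n → e^103, and raising to the 6th power gives e^618.
More precisely, ln[(1 + 103/n)^(6n)] = 6n · ln(1 + 103/n) = 6n · (103/n + O(1/n^2)) = 618 + O(1/n) → 618.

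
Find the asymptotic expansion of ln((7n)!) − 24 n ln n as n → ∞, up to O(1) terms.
ln((7n)!) − 24 n ln n = −17 n ln n + 7(ln 7 − 1) n + (1/2) ln(2π·7n) + O(1/n)

Stirling: ln((7n)!) = 7n ln(7n) − 7n + (1/2) ln(2π·7n) + O(1/n).
Expand 7n ln(7n) = 7n (ln n + ln 7) = 7n ln n + 7n ln 7.
Subtract 24n ln n: leading term is (7 − 24) n ln n = −17 n ln n. The next term is 7n ln 7 − 7n = 7(ln 7 − 1) n. Then the (1/2) ln(2π·7n) correction.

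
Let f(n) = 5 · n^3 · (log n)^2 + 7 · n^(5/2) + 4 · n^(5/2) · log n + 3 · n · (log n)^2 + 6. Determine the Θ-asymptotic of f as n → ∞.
f(n) ∈ Θ(n^3 · (log n)^2)

Compare the terms by growth order. For large n, n^a · (log n)^b dominates n^a' · (log n)^b' iff a > a', or (a = a' and b > b'). Ranking the 5 terms shows the dominant one is 5 · n^3 · (log n)^2. Hence f(n) ∈ Θ(n^3 · (log n)^2).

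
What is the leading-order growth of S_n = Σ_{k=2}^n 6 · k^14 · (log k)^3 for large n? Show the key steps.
S_n ~ 2 · n^15 · (log n)^3 / 5

By integral comparison, S_n = ∫_1^n 6 · x^14 · (log x)^3 dx + O(n^14 · (log n)^3). For the integral, the leading term of ∫_1^n x^14 (log x)^3 dx is n^15/15 · (log n)^3 (by repeated integration by parts; each step lowers the log-exponent and produces a relatively O(1/log n) correction). Hence S_n ~ 2 · n^15 · (log n)^3 / 5.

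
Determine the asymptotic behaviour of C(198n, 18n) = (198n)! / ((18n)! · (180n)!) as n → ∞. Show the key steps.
C(198n, 18n) ~ (285311670611/10000000000)^(18n) · sqrt(11/(20π·18n))

Write N = 18n. Apply Stirling to each factorial:
  (11N)! ~ sqrt(2π·11N) · (11N/e)^(11N),
  N! ~ sqrt(2π N) · (N/e)^N,
  (10N)! ~ sqrt(2π·10N) · (10N/e)^(10N).
The exponential factors combine to (11N)^(11N) / (N^N · (10N)^(10N)) = 11^(11N)/10^(10N) = (11^11/10^10)^N = (285311670611/10000000000)^N.
The square-root prefactors combine to sqrt(2π·11N) / (sqrt(2π N)·sqrt(2π·10N)) = sqrt(11 / (2π·10·N)) = sqrt(11/(20π·18n)).
Substituting N = 18n: C(198n, 18n) ~ (285311670611/10000000000)^(18n) · sqrt(11/(20π·18n)).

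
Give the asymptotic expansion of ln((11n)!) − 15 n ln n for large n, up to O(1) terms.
ln((11n)!) − 15 n ln n = −4 n ln n + 11(ln 11 − 1) n + (1/2) ln(2π·11n) + O(1/n)

Stirling: ln((11n)!) = 11n ln(11n) − 11n + (1/2) ln(2π·11n) + O(1/n).
Expand 11n ln(11n) = 11n (ln n + ln 11) = 11n ln n + 11n ln 11.
Subtract 15n ln n: leading term is (11 − 15) n ln n = −4 n ln n. The next term is 11n ln 11 − 11n = 11(ln 11 − 1) n. Then the (1/2) ln(2π·11n) correction.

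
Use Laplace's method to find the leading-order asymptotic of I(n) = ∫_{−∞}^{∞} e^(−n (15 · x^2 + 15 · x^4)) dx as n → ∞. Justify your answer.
I(n) ~ sqrt(π/(15n))

φ(x) = 15 · x^2 + 15 · x^4 has its unique global minimum at x* = 0 (since φ'(x) = 30x + 60x^3 = 0 only at x = 0 for real x with both coefficients positive, and φ → ∞ as |x| → ∞). At x* = 0, φ(0) = 0 and φ''(0) = 30. Laplace's method then gives
  I(n) ~ sqrt(2π / (n · φ''(0))) · e^(−n φ(0)) = sqrt(2π / (30n)) = sqrt(π/(15n)).
The 15 · x^4 term contributes only at subleading order (an O(1/n) relative correction).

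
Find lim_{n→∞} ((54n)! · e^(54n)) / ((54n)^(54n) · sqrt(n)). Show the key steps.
lim = sqrt(2π·54)

Stirling: (54n)! ~ sqrt(2π·54n) · (54n/e)^(54n). Hence
  (54n)! · e^(54n) / (54n)^(54n) ~ sqrt(2π·54n).
Dividing by sqrt(n): sqrt(2π·54n) / sqrt(n) = sqrt(2π·54) · n^((1−1)/2), so the limit is sqrt(2π·54).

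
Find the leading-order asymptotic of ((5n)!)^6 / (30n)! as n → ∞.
((5n)!)^6/(30n)! ~ ((2π·5n)^(5/2) / sqrt(6)) · 6^(−6·5n)  →  0

Write N = 5n. Stirling: N! ~ sqrt(2π N)(N/e)^N and (6N)! ~ sqrt(2π·6N)·(6N/e)^(6N).
  (N!)^6/(6N)! ~ (2π N)^(6/2) (N/e)^(6N) / [sqrt(2π·6N) (6N/e)^(6N)]
     = (2π N)^(6/2) / sqrt(2π·6N) · (N/(6N))^(6N)
     = (2π N)^((6−1)/2) / sqrt(6) · 6^(−6N).
Since 6^6 > 1, the factor 6^(−6N) decays exponentially, so the ratio → 0. Substituting N = 5n gives the stated form.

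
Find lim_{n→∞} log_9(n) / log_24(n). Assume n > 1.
lim = ln(24) / ln(9) = log_9(24)

Change of base: log_9(n) = ln n / ln 9 and log_24(n) = ln n / ln 24. The ratio is (ln n / ln 9) · (ln 24 / ln n) = ln 24 / ln 9, a constant independent of n. So the limit is ln 24 / ln 9 = log_9(24).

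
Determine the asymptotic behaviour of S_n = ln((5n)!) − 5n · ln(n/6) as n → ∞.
S_n ~ 5n · (ln 30 − 1) + O(ln n)

Stirling: ln((5n)!) = 5n ln(5n) − 5n + O(ln n).
  S_n = 5n ln(5n) − 5n − 5n ln(n/6) + O(ln n)
      = 5n ln(5n) − 5n ln n + 5n ln 6 − 5n + O(ln n)
      = 5n ln 5 + 5n ln 6 − 5n + O(ln n)
      = 5n (ln 30 − 1) + O(ln n).
Numerically ln(30) − 1 ≈ 2.4012.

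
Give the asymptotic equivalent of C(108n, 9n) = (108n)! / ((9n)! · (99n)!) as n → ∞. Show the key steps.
C(108n, 9n) ~ (8916100448256/285311670611)^(9n) · sqrt(6/(11π·9n))

Write N = 9n. Apply Stirling to each factorial:
  (12N)! ~ sqrt(2π·12N) · (12N/e)^(12N),
  N! ~ sqrt(2π N) · (N/e)^N,
  (11N)! ~ sqrt(2π·11N) · (11N/e)^(11N).
The exponential factors combine to (12N)^(12N) / (N^N · (11N)^(11N)) = 12^(12N)/11^(11N) = (12^12/11^11)^N = (8916100448256/285311670611)^N.
The square-root prefactors combine to sqrt(2π·12N) / (sqrt(2π N)·sqrt(2π·11N)) = sqrt(12 / (2π·11·N)) = sqrt(6/(11π·9n)).
Substituting N = 9n: C(108n, 9n) ~ (8916100448256/285311670611)^(9n) · sqrt(6/(11π·9n)).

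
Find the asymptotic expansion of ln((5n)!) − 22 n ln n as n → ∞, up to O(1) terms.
ln((5n)!) − 22 n ln n = −17 n ln n + 5(ln 5 − 1) n + (1/2) ln(2π·5n) + O(1/n)

Stirling: ln((5n)!) = 5n ln(5n) − 5n + (1/2) ln(2π·5n) + O(1/n).
Expand 5n ln(5n) = 5n (ln n + ln 5) = 5n ln n + 5n ln 5.
Subtract 22n ln n: leading term is (5 − 22) n ln n = −17 n ln n. The next term is 5n ln 5 − 5n = 5(ln 5 − 1) n. Then the (1/2) ln(2π·5n) correction.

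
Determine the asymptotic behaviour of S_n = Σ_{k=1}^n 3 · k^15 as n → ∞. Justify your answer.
S_n ~ 3 · n^16 / 16

By integral comparison (Euler-Maclaurin), Σ_{k=1}^n 3 · k^15 = 3 · ∫_0^n x^15 dx + O(n^15) = 3 · n^16/16 + O(n^15). (Equivalently, Faulhaber's formula gives the same leading term.)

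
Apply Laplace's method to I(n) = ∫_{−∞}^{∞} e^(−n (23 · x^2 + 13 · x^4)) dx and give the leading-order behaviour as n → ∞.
I(n) ~ sqrt(π/(23n))

φ(x) = 23 · x^2 + 13 · x^4 has its unique global minimum at x* = 0 (since φ'(x) = 46x + 52x^3 = 0 only at x = 0 for real x with both coefficients positive, and φ → ∞ as |x| → ∞). At x* = 0, φ(0) = 0 and φ''(0) = 46. Laplace's method then gives
  I(n) ~ sqrt(2π / (n · φ''(0))) · e^(−n φ(0)) = sqrt(2π / (46n)) = sqrt(π/(23n)).
The 13 · x^4 term contributes only at subleading order (an O(1/n) relative correction).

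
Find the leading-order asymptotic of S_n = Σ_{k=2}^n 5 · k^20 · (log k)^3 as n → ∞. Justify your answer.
S_n ~ 5 · n^21 · (log n)^3 / 21

By integral comparison, S_n = ∫_1^n 5 · x^20 · (log x)^3 dx + O(n^20 · (log n)^3). For the integral, the leading term of ∫_1^n x^20 (log x)^3 dx is n^21/21 · (log n)^3 (by repeated integration by parts; each step lowers the log-exponent and produces a relatively O(1/log n) correction). Hence S_n ~ 5 · n^21 · (log n)^3 / 21.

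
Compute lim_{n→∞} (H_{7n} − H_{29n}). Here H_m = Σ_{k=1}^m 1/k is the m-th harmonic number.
lim = ln(7/29)

Euler-Maclaurin gives H_m = ln m + γ + 1/(2m) + O(1/m^2). The γ and O(1/m) terms cancel in the difference:
  H_{7n} − H_{29n} = ln(7n) − ln(29n) + O(1/n) = ln(7/29) + O(1/n).
Hence the limit is ln(7/29).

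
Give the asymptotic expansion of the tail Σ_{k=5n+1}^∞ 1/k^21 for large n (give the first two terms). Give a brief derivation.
Σ_{k>5n} 1/k^21 = 1/(20 · (5n)^20) − 1/(2 · (5n)^21) + O(1/(5n)^22)

Compare to the integral: ∫_{5n}^∞ x^(−21) dx = [−x^(−20)/20]_{5n}^∞ = 1/((21−1)·(5n)^20). The Euler-Maclaurin correction adds −f(5n)/2 = −1/(2·(5n)^21). Euler-Maclaurin then gives
  Σ_{k>5n} 1/k^21 = ∫_{5n}^∞ dx/x^21 − 1/(2·(5n)^21) + O(1/(5n)^22).
(Equivalently this is ζ(21) − Σ_{k≤5n} 1/k^21.)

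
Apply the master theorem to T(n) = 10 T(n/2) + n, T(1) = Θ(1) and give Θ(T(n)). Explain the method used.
T(n) = Θ(n^(log_2 10))

Master theorem: compare f(n) = n to n^(log_2 10) where log_2 10 ≈ 3.322. Since 1 < log_2 10, we have f(n) = O(n^(log_2 10 − ε)) for some ε > 0 — Case 1. Hence T(n) = Θ(n^(log_2 10)).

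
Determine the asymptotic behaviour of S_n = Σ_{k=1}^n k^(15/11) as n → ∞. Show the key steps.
S_n ~ (11/26) · n^(26/11)

Integral comparison: Σ_{k=1}^n k^(15/11) = ∫_0^n x^(15/11) dx + O(n^(15/11)). The integral is n^(1 + 15/11) / (1 + 15/11) = n^((15+11)/11) / ((15+11)/11) = (11/26) · n^(26/11).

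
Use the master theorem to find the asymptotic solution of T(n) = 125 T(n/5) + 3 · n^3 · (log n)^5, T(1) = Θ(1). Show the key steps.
T(n) = Θ(n^3 · (log n)^6)

Here log_5 125 = 3 and f(n) = 3 · n^3 · (log n)^5 = Θ(n^(log_5 125) · (log n)^5). This is the extended Case 2 of the master theorem (f matches the critical exponent up to log factors), giving T(n) = Θ(n^(log_5 125) · (log n)^(5+1)) = Θ(n^3 · (log n)^6).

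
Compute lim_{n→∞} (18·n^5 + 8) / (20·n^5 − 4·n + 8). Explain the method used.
lim = 18/20 = 9/10

For large n the leading n^5 terms dominate both numerator and denominator. Dividing top and bottom by n^5, every other term tends to 0, leaving 18/20 = 9/10.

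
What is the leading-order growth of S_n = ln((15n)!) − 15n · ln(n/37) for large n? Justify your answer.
S_n ~ 15n · (ln 555 − 1) + O(ln n)

Stirling: ln((15n)!) = 15n ln(15n) − 15n + O(ln n).
  S_n = 15n ln(15n) − 15n − 15n ln(n/37) + O(ln n)
      = 15n ln(15n) − 15n ln n + 15n ln 37 − 15n + O(ln n)
      = 15n ln 15 + 15n ln 37 − 15n + O(ln n)
      = 15n (ln 555 − 1) + O(ln n).
Numerically ln(555) − 1 ≈ 5.3190.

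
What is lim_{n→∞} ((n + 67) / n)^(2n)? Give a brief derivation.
lim = e^134

Rewrite as (1 + 67/n)^(2n). By the standard limit (1 + x/n)^n → e^x, we have (1 + 67/n)^n → e^67, and raising to the 2nd power gives e^134.
More precisely, ln[(1 + 67/n)^(2n)] = 2n · ln(1 + 67/n) = 2n · (67/n + O(1/n^2)) = 134 + O(1/n) → 134.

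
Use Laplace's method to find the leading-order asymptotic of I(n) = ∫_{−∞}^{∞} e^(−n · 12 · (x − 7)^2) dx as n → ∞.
I(n) = sqrt(π/(12n))

Here φ(x) = 12 · (x − 7)^2 has its unique minimum at x* = 7 with φ(x*) = 0 and φ''(x*) = 24. Laplace's method gives
  I(n) ~ e^(−n φ(x*)) · sqrt(2π / (n · φ''(x*))) = sqrt(2π / (24n)) = sqrt(π/(12n)).
This is exact: substituting u = (x − 7)·sqrt(12n) gives I(n) = (1/sqrt(12n)) ∫_{−∞}^{∞} e^(−u^2) du = sqrt(π/(12n)).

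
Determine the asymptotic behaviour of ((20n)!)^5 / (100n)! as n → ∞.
((20n)!)^5/(100n)! ~ ((2π·20n)^(4/2) / sqrt(5)) · 5^(−5·20n)  →  0

Write N = 20n. Stirling: N! ~ sqrt(2π N)(N/e)^N and (5N)! ~ sqrt(2π·5N)·(5N/e)^(5N).
  (N!)^5/(5N)! ~ (2π N)^(5/2) (N/e)^(5N) / [sqrt(2π·5N) (5N/e)^(5N)]
     = (2π N)^(5/2) / sqrt(2π·5N) · (N/(5N))^(5N)
     = (2π N)^((5−1)/2) / sqrt(5) · 5^(−5N).
Since 5^5 > 1, the factor 5^(−5N) decays exponentially, so the ratio → 0. Substituting N = 20n gives the stated form.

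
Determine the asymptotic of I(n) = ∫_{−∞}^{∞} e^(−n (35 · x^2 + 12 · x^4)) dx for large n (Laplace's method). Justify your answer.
I(n) ~ sqrt(π/(35n))

φ(x) = 35 · x^2 + 12 · x^4 has its unique global minimum at x* = 0 (since φ'(x) = 70x + 48x^3 = 0 only at x = 0 for real x with both coefficients positive, and φ → ∞ as |x| → ∞). At x* = 0, φ(0) = 0 and φ''(0) = 70. Laplace's method then gives
  I(n) ~ sqrt(2π / (n · φ''(0))) · e^(−n φ(0)) = sqrt(2π / (70n)) = sqrt(π/(35n)).
The 12 · x^4 term contributes only at subleading order (an O(1/n) relative correction).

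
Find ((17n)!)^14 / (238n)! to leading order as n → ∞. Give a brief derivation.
((17n)!)^14/(238n)! ~ ((2π·17n)^(13/2) / sqrt(14)) · 14^(−14·17n)  →  0

Write N = 17n. Stirling: N! ~ sqrt(2π N)(N/e)^N and (14N)! ~ sqrt(2π·14N)·(14N/e)^(14N).
  (N!)^14/(14N)! ~ (2π N)^(14/2) (N/e)^(14N) / [sqrt(2π·14N) (14N/e)^(14N)]
     = (2π N)^(14/2) / sqrt(2π·14N) · (N/(14N))^(14N)
     = (2π N)^((14−1)/2) / sqrt(14) · 14^(−14N).
Since 14^14 > 1, the factor 14^(−14N) decays exponentially, so the ratio → 0. Substituting N = 17n gives the stated form.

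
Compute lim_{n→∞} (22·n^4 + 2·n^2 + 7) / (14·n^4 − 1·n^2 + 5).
lim = 22/14 = 11/7

For large n the leading n^4 terms dominate both numerator and denominator. Dividing top and bottom by n^4, every other term tends to 0, leaving 22/14 = 11/7.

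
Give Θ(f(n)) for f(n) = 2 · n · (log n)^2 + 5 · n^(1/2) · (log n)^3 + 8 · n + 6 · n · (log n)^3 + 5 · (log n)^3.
f(n) ∈ Θ(n · (log n)^3)

Compare the terms by growth order. For large n, n^a · (log n)^b dominates n^a' · (log n)^b' iff a > a', or (a = a' and b > b'). Ranking the 5 terms shows the dominant one is 6 · n · (log n)^3. Hence f(n) ∈ Θ(n · (log n)^3).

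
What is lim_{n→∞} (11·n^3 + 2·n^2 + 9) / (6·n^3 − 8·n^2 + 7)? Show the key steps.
lim = 11/6

For large n the leading n^3 terms dominate both numerator and denominator. Dividing top and bottom by n^3, every other term tends to 0, leaving 11/6.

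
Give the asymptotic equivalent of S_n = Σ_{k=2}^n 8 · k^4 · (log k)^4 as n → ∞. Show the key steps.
S_n ~ 8 · n^5 · (log n)^4 / 5

By integral comparison, S_n = ∫_1^n 8 · x^4 · (log x)^4 dx + O(n^4 · (log n)^4). For the integral, the leading term of ∫_1^n x^4 (log x)^4 dx is n^5/5 · (log n)^4 (by repeated integration by parts; each step lowers the log-exponent and produces a relatively O(1/log n) correction). Hence S_n ~ 8 · n^5 · (log n)^4 / 5.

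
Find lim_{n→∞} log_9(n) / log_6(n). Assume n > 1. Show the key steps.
lim = ln(6) / ln(9) = log_9(6)

Change of base: log_9(n) = ln n / ln 9 and log_6(n) = ln n / ln 6. The ratio is (ln n / ln 9) · (ln 6 / ln n) = ln 6 / ln 9, a constant independent of n. So the limit is ln 6 / ln 9 = log_9(6).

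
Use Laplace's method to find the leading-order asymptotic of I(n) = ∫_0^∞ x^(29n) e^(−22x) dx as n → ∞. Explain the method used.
I(n) ~ (sqrt(2π·29n) / 22) · (29n/(22e))^(29n)

Write the integrand as exp(29n ln x − 22x) and set f(x) = 29n ln x − 22x. Then f'(x) = 29n/x − 22 = 0 at x* = 29n/22, and f''(x*) = −29n/x*^2 = −22^2/(29n). Laplace's method (interior maximum) gives
  I(n) ~ e^(f(x*)) · sqrt(2π / |f''(x*)|)
        = exp(29n ln(29n/22) − 29n) · sqrt(2π · 29n / 22^2)
        = (29n/22)^(29n) e^(−29n) · sqrt(2π·29n) / 22
        = (sqrt(2π·29n) / 22) · (29n/(22e))^(29n).
This matches Γ(29n+1)/22^(29n+1) with Stirling applied to Γ.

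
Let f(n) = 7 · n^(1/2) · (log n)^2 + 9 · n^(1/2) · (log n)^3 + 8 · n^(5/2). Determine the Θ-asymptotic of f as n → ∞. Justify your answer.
f(n) ∈ Θ(n^(5/2))

Compare the terms by growth order. For large n, n^a · (log n)^b dominates n^a' · (log n)^b' iff a > a', or (a = a' and b > b'). Ranking the 3 terms shows the dominant one is 8 · n^(5/2). Hence f(n) ∈ Θ(n^(5/2)).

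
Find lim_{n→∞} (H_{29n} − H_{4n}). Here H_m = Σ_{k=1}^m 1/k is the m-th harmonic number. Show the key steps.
lim = ln(29/4)

Euler-Maclaurin gives H_m = ln m + γ + 1/(2m) + O(1/m^2). The γ and O(1/m) terms cancel in the difference:
  H_{29n} − H_{4n} = ln(29n) − ln(4n) + O(1/n) = ln(29/4) + O(1/n).
Hence the limit is ln(29/4).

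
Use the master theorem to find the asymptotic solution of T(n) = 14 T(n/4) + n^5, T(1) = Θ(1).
T(n) = Θ(n^5)

log_4 14 ≈ 1.904. f(n) = n^5 dominates n^(log_4 14) since 5 > 1.904, and the regularity condition a·f(n/b) = 14·(n/4)^5 = (14/1024)·n^5 ≤ c·f(n) holds with c = 14/1024 ≈ 0.0137 < 1. So this is Case 3: T(n) = Θ(f(n)) = Θ(n^5).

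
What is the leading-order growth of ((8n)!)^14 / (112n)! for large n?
((8n)!)^14/(112n)! ~ ((2π·8n)^(13/2) / sqrt(14)) · 14^(−14·8n)  →  0

Write N = 8n. Stirling: N! ~ sqrt(2π N)(N/e)^N and (14N)! ~ sqrt(2π·14N)·(14N/e)^(14N).
  (N!)^14/(14N)! ~ (2π N)^(14/2) (N/e)^(14N) / [sqrt(2π·14N) (14N/e)^(14N)]
     = (2π N)^(14/2) / sqrt(2π·14N) · (N/(14N))^(14N)
     = (2π N)^((14−1)/2) / sqrt(14) · 14^(−14N).
Since 14^14 > 1, the factor 14^(−14N) decays exponentially, so the ratio → 0. Substituting N = 8n gives the stated form.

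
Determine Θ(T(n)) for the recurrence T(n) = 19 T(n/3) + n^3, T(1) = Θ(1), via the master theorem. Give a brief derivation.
T(n) = Θ(n^3)

log_3 19 ≈ 2.680. f(n) = n^3 dominates n^(log_3 19) since 3 > 2.680, and the regularity condition a·f(n/b) = 19·(n/3)^3 = (19/27)·n^3 ≤ c·f(n) holds with c = 19/27 ≈ 0.704 < 1. So this is Case 3: T(n) = Θ(f(n)) = Θ(n^3).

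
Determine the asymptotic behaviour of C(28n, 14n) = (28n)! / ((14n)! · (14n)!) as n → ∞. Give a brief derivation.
C(28n, 14n) ~ (4)^(14n) · sqrt(1/(π·14n))

Write N = 14n. Apply Stirling to each factorial:
  (2N)! ~ sqrt(2π·2N) · (2N/e)^(2N),
  N! ~ sqrt(2π N) · (N/e)^N,
  (1N)! ~ sqrt(2π·1N) · (1N/e)^(1N).
The exponential factors combine to (2N)^(2N) / (N^N · (1N)^(1N)) = 2^(2N)/1^(1N) = (2^2/1^1)^N = (4)^N.
The square-root prefactors combine to sqrt(2π·2N) / (sqrt(2π N)·sqrt(2π·1N)) = sqrt(2 / (2π·1·N)) = sqrt(1/(π·14n)).
Substituting N = 14n: C(28n, 14n) ~ (4)^(14n) · sqrt(1/(π·14n)).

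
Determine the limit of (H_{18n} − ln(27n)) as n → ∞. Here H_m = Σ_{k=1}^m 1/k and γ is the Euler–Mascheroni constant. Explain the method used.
lim = ln(2/3) + γ

By Euler-Maclaurin, H_m = ln m + γ + O(1/m). So
  H_{18n} − ln(27n) = ln(18n) + γ − ln(27n) + O(1/n)
                       = ln(18/27) + γ + O(1/n).
Hence the limit is ln(18/27) + γ (= ln(2/3)).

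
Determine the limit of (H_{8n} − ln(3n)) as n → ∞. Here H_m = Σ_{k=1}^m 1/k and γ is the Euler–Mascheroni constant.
lim = ln(8/3) + γ

By Euler-Maclaurin, H_m = ln m + γ + O(1/m). So
  H_{8n} − ln(3n) = ln(8n) + γ − ln(3n) + O(1/n)
                       = ln(8/3) + γ + O(1/n).
Hence the limit is ln(8/3) + γ.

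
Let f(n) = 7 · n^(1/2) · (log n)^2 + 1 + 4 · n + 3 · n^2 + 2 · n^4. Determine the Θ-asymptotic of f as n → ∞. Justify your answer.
f(n) ∈ Θ(n^4)

Compare the terms by growth order. For large n, n^a · (log n)^b dominates n^a' · (log n)^b' iff a > a', or (a = a' and b > b'). Ranking the 5 terms shows the dominant one is 2 · n^4. Hence f(n) ∈ Θ(n^4).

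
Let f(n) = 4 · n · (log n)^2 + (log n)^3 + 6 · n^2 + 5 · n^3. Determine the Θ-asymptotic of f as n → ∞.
f(n) ∈ Θ(n^3)

Compare the terms by growth order. For large n, n^a · (log n)^b dominates n^a' · (log n)^b' iff a > a', or (a = a' and b > b'). Ranking the 4 terms shows the dominant one is 5 · n^3. Hence f(n) ∈ Θ(n^3).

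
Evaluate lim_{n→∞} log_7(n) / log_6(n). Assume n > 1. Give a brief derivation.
lim = ln(6) / ln(7) = log_7(6)

Change of base: log_7(n) = ln n / ln 7 and log_6(n) = ln n / ln 6. The ratio is (ln n / ln 7) · (ln 6 / ln n) = ln 6 / ln 7, a constant independent of n. So the limit is ln 6 / ln 7 = log_7(6).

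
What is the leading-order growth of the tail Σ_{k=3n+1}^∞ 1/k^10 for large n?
Σ_{k>3n} 1/k^10 ~ 1/(9 · (3n)^9)

Compare to the integral: ∫_{3n}^∞ x^(−10) dx = [−x^(−9)/9]_{3n}^∞ = 1/((10−1)·(3n)^9). Euler-Maclaurin then gives
  Σ_{k>3n} 1/k^10 = ∫_{3n}^∞ dx/x^10 − 1/(2·(3n)^10) + O(1/(3n)^11).
(Equivalently this is ζ(10) − Σ_{k≤3n} 1/k^10.)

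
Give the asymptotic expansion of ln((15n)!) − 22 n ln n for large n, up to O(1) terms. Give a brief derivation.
ln((15n)!) − 22 n ln n = −7 n ln n + 15(ln 15 − 1) n + (1/2) ln(2π·15n) + O(1/n)

Stirling: ln((15n)!) = 15n ln(15n) − 15n + (1/2) ln(2π·15n) + O(1/n).
Expand 15n ln(15n) = 15n (ln n + ln 15) = 15n ln n + 15n ln 15.
Subtract 22n ln n: leading term is (15 − 22) n ln n = −7 n ln n. The next term is 15n ln 15 − 15n = 15(ln 15 − 1) n. Then the (1/2) ln(2π·15n) correction.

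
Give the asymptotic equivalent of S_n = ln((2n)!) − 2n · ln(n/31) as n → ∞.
S_n ~ 2n · (ln 62 − 1) + O(ln n)

Stirling: ln((2n)!) = 2n ln(2n) − 2n + O(ln n).
  S_n = 2n ln(2n) − 2n − 2n ln(n/31) + O(ln n)
      = 2n ln(2n) − 2n ln n + 2n ln 31 − 2n + O(ln n)
      = 2n ln 2 + 2n ln 31 − 2n + O(ln n)
      = 2n (ln 62 − 1) + O(ln n).
Numerically ln(62) − 1 ≈ 3.1271.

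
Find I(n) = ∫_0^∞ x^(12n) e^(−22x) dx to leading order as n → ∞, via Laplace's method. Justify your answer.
I(n) ~ (sqrt(2π·12n) / 22) · (12n/(22e))^(12n)

Write the integrand as exp(12n ln x − 22x) and set f(x) = 12n ln x − 22x. Then f'(x) = 12n/x − 22 = 0 at x* = 12n/22, and f''(x*) = −12n/x*^2 = −22^2/(12n). Laplace's method (interior maximum) gives
  I(n) ~ e^(f(x*)) · sqrt(2π / |f''(x*)|)
        = exp(12n ln(12n/22) − 12n) · sqrt(2π · 12n / 22^2)
        = (12n/22)^(12n) e^(−12n) · sqrt(2π·12n) / 22
        = (sqrt(2π·12n) / 22) · (12n/(22e))^(12n).
This matches Γ(12n+1)/22^(12n+1) with Stirling applied to Γ.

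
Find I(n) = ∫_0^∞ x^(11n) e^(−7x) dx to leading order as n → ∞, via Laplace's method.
I(n) ~ (sqrt(2π·11n) / 7) · (11n/(7e))^(11n)

Write the integrand as exp(11n ln x − 7x) and set f(x) = 11n ln x − 7x. Then f'(x) = 11n/x − 7 = 0 at x* = 11n/7, and f''(x*) = −11n/x*^2 = −7^2/(11n). Laplace's method (interior maximum) gives
  I(n) ~ e^(f(x*)) · sqrt(2π / |f''(x*)|)
        = exp(11n ln(11n/7) − 11n) · sqrt(2π · 11n / 7^2)
        = (11n/7)^(11n) e^(−11n) · sqrt(2π·11n) / 7
        = (sqrt(2π·11n) / 7) · (11n/(7e))^(11n).
This matches Γ(11n+1)/7^(11n+1) with Stirling applied to Γ.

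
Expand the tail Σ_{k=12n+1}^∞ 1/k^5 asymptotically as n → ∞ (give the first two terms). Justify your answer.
Σ_{k>12n} 1/k^5 = 1/(4 · (12n)^4) − 1/(2 · (12n)^5) + O(1/(12n)^6)

Compare to the integral: ∫_{12n}^∞ x^(−5) dx = [−x^(−4)/4]_{12n}^∞ = 1/((5−1)·(12n)^4). The Euler-Maclaurin correction adds −f(12n)/2 = −1/(2·(12n)^5). Euler-Maclaurin then gives
  Σ_{k>12n} 1/k^5 = ∫_{12n}^∞ dx/x^5 − 1/(2·(12n)^5) + O(1/(12n)^6).
(Equivalently this is ζ(5) − Σ_{k≤12n} 1/k^5.)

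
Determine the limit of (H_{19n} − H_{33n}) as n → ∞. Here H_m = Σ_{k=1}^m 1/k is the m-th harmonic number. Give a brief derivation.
lim = ln(19/33)

Euler-Maclaurin gives H_m = ln m + γ + 1/(2m) + O(1/m^2). The γ and O(1/m) terms cancel in the difference:
  H_{19n} − H_{33n} = ln(19n) − ln(33n) + O(1/n) = ln(19/33) + O(1/n).
Hence the limit is ln(19/33).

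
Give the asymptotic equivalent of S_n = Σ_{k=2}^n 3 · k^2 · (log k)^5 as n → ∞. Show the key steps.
S_n ~ n^3 · (log n)^5

By integral comparison, S_n = ∫_1^n 3 · x^2 · (log x)^5 dx + O(n^2 · (log n)^5). For the integral, the leading term of ∫_1^n x^2 (log x)^5 dx is n^3/3 · (log n)^5 (by repeated integration by parts; each step lowers the log-exponent and produces a relatively O(1/log n) correction). Hence S_n ~ n^3 · (log n)^5.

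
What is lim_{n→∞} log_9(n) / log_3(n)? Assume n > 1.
lim = ln(3) / ln(9) = log_9(3)

Change of base: log_9(n) = ln n / ln 9 and log_3(n) = ln n / ln 3. The ratio is (ln n / ln 9) · (ln 3 / ln n) = ln 3 / ln 9, a constant independent of n. So the limit is ln 3 / ln 9 = log_9(3).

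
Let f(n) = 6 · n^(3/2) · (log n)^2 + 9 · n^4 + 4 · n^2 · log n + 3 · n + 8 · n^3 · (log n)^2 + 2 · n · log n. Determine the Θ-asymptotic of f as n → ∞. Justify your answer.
f(n) ∈ Θ(n^4)

Compare the terms by growth order. For large n, n^a · (log n)^b dominates n^a' · (log n)^b' iff a > a', or (a = a' and b > b'). Ranking the 6 terms shows the dominant one is 9 · n^4. Hence f(n) ∈ Θ(n^4).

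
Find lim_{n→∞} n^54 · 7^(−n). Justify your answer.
lim = 0

Exponentials with base > 1 dominate every fixed polynomial: for any fixed c, n^c / 7^n → 0 as n → ∞ (e.g. by the ratio test, or by writing 7^n = e^(n ln 7) and noting e^(n ln 7) / n^c → ∞). Hence n^54 · 7^(−n) = n^54 / 7^n → 0.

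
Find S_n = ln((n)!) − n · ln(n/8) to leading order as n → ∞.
S_n ~ n · (ln 8 − 1) + O(ln n)

Stirling: ln((n)!) = n ln(n) − n + O(ln n).
  S_n = n ln(n) − n − n ln(n/8) + O(ln n)
      = n ln(n) − n ln n + n ln 8 − n + O(ln n)
      = n ln 8 − n + O(ln n)
      = n (ln 8 − 1) + O(ln n).
Numerically ln(8) − 1 ≈ 1.0794.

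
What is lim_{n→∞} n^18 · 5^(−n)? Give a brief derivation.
lim = 0

Exponentials with base > 1 dominate every fixed polynomial: for any fixed c, n^c / 5^n → 0 as n → ∞ (e.g. by the ratio test, or by writing 5^n = e^(n ln 5) and noting e^(n ln 5) / n^c → ∞). Hence n^18 · 5^(−n) = n^18 / 5^n → 0.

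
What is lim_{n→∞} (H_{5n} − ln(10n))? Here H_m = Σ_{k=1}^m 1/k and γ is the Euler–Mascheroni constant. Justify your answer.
lim = −ln 2 + γ

By Euler-Maclaurin, H_m = ln m + γ + O(1/m). So
  H_{5n} − ln(10n) = ln(5n) + γ − ln(10n) + O(1/n)
                       = ln(5/10) + γ + O(1/n).
Hence the limit is ln(5/10) + γ (= −ln 2).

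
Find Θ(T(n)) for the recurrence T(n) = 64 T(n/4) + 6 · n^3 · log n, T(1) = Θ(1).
T(n) = Θ(n^3 · (log n)^2)

Here log_4 64 = 3 and f(n) = 6 · n^3 · log n = Θ(n^(log_4 64) · (log n)^1). This is the extended Case 2 of the master theorem (f matches the critical exponent up to log factors), giving T(n) = Θ(n^(log_4 64) · (log n)^(1+1)) = Θ(n^3 · (log n)^2).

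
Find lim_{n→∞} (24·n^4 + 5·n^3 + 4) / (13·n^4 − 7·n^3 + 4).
lim = 24/13

For large n the leading n^4 terms dominate both numerator and denominator. Dividing top and bottom by n^4, every other term tends to 0, leaving 24/13.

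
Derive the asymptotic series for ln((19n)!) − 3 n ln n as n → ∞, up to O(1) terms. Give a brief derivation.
ln((19n)!) − 3 n ln n = 16 n ln n + 19(ln 19 − 1) n + (1/2) ln(2π·19n) + O(1/n)

Stirling: ln((19n)!) = 19n ln(19n) − 19n + (1/2) ln(2π·19n) + O(1/n).
Expand 19n ln(19n) = 19n (ln n + ln 19) = 19n ln n + 19n ln 19.
Subtract 3n ln n: leading term is (19 − 3) n ln n = 16 n ln n. The next term is 19n ln 19 − 19n = 19(ln 19 − 1) n. Then the (1/2) ln(2π·19n) correction.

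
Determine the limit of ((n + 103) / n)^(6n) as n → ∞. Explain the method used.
lim = e^618

Rewrite as (1 + 103/n)^(6n). By the standard limit (1 + x/n)^n → e^x, we have (1 + 103/n)^n → e^103, and raising to the 6th power gives e^618.
More precisely, ln[(1 + 103/n)^(6n)] = 6n · ln(1 + 103/n) = 6n · (103/n + O(1/n^2)) = 618 + O(1/n) → 618.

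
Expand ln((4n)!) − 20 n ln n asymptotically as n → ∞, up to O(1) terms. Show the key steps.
ln((4n)!) − 20 n ln n = −16 n ln n + 4(ln 4 − 1) n + (1/2) ln(2π·4n) + O(1/n)

Stirling: ln((4n)!) = 4n ln(4n) − 4n + (1/2) ln(2π·4n) + O(1/n).
Expand 4n ln(4n) = 4n (ln n + ln 4) = 4n ln n + 4n ln 4.
Subtract 20n ln n: leading term is (4 − 20) n ln n = −16 n ln n. The next term is 4n ln 4 − 4n = 4(ln 4 − 1) n. Then the (1/2) ln(2π·4n) correction.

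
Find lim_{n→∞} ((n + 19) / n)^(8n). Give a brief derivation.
lim = e^152

Rewrite as (1 + 19/n)^(8n). By the standard limit (1 + x/n)^n → e^x, we have (1 + 19/n)^n → e^19, and raising to the 8th power gives e^152.
More precisely, ln[(1 + 19/n)^(8n)] = 8n · ln(1 + 19/n) = 8n · (19/n + O(1/n^2)) = 152 + O(1/n) → 152.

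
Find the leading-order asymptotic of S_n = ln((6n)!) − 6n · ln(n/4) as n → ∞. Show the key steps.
S_n ~ 6n · (ln 24 − 1) + O(ln n)

Stirling: ln((6n)!) = 6n ln(6n) − 6n + O(ln n).
  S_n = 6n ln(6n) − 6n − 6n ln(n/4) + O(ln n)
      = 6n ln(6n) − 6n ln n + 6n ln 4 − 6n + O(ln n)
      = 6n ln 6 + 6n ln 4 − 6n + O(ln n)
      = 6n (ln 24 − 1) + O(ln n).
Numerically ln(24) − 1 ≈ 2.1781.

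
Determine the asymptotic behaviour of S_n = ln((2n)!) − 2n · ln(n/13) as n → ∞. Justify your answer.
S_n ~ 2n · (ln 26 − 1) + O(ln n)

Stirling: ln((2n)!) = 2n ln(2n) − 2n + O(ln n).
  S_n = 2n ln(2n) − 2n − 2n ln(n/13) + O(ln n)
      = 2n ln(2n) − 2n ln n + 2n ln 13 − 2n + O(ln n)
      = 2n ln 2 + 2n ln 13 − 2n + O(ln n)
      = 2n (ln 26 − 1) + O(ln n).
Numerically ln(26) − 1 ≈ 2.2581.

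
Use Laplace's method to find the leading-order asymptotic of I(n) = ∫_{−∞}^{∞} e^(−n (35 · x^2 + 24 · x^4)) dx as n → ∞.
I(n) ~ sqrt(π/(35n))

φ(x) = 35 · x^2 + 24 · x^4 has its unique global minimum at x* = 0 (since φ'(x) = 70x + 96x^3 = 0 only at x = 0 for real x with both coefficients positive, and φ → ∞ as |x| → ∞). At x* = 0, φ(0) = 0 and φ''(0) = 70. Laplace's method then gives
  I(n) ~ sqrt(2π / (n · φ''(0))) · e^(−n φ(0)) = sqrt(2π / (70n)) = sqrt(π/(35n)).
The 24 · x^4 term contributes only at subleading order (an O(1/n) relative correction).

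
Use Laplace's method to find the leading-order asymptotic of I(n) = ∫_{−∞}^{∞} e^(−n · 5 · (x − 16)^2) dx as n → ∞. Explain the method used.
I(n) = sqrt(π/(5n))

Here φ(x) = 5 · (x − 16)^2 has its unique minimum at x* = 16 with φ(x*) = 0 and φ''(x*) = 10. Laplace's method gives
  I(n) ~ e^(−n φ(x*)) · sqrt(2π / (n · φ''(x*))) = sqrt(2π / (10n)) = sqrt(π/(5n)).
This is exact: substituting u = (x − 16)·sqrt(5n) gives I(n) = (1/sqrt(5n)) ∫_{−∞}^{∞} e^(−u^2) du = sqrt(π/(5n)).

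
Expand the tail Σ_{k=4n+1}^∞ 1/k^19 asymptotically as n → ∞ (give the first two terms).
Σ_{k>4n} 1/k^19 = 1/(18 · (4n)^18) − 1/(2 · (4n)^19) + O(1/(4n)^20)

Compare to the integral: ∫_{4n}^∞ x^(−19) dx = [−x^(−18)/18]_{4n}^∞ = 1/((19−1)·(4n)^18). The Euler-Maclaurin correction adds −f(4n)/2 = −1/(2·(4n)^19). Euler-Maclaurin then gives
  Σ_{k>4n} 1/k^19 = ∫_{4n}^∞ dx/x^19 − 1/(2·(4n)^19) + O(1/(4n)^20).
(Equivalently this is ζ(19) − Σ_{k≤4n} 1/k^19.)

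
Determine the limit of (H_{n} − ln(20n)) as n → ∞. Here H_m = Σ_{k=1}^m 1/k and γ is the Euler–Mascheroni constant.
lim = −ln 20 + γ

By Euler-Maclaurin, H_m = ln m + γ + O(1/m). So
  H_{n} − ln(20n) = ln(n) + γ − ln(20n) + O(1/n)
                       = ln(1/20) + γ + O(1/n).
Hence the limit is ln(1/20) + γ.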